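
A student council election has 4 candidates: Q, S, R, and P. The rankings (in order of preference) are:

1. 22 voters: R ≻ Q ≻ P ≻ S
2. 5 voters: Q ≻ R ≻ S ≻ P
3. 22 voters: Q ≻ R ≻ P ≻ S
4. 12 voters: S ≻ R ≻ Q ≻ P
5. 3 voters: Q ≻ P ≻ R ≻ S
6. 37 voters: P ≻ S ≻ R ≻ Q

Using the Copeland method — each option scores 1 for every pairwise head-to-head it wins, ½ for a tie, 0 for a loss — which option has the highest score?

R

Q: beats S and P; loses to R → score 2.
S: loses to Q, R, and P → score 0.
R: beats Q, S, and P → score 3.
P: beats S; loses to Q and R → score 1.
R has the best pairwise record.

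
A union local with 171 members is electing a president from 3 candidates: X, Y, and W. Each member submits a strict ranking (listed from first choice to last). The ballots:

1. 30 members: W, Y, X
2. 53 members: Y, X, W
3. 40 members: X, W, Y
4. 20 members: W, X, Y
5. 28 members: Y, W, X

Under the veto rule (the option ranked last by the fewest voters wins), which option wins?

Last-place votes: X 58, Y 60, W 53.
W is ranked last by the fewest voters, so W wins.

W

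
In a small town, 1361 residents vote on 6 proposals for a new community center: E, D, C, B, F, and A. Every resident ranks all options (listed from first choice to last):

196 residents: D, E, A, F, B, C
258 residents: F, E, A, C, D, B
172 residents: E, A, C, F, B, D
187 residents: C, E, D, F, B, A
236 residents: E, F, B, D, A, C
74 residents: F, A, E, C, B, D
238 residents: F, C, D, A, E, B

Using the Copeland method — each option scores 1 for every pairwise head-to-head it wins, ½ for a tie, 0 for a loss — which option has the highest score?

E: beats D, C, B, F, and A → score 5.
D: beats B and A; loses to E, C, and F → score 2.
C: beats D and B; loses to E, F, and A → score 2.
B: loses to E, D, C, F, and A → score 0.
F: beats D, C, B, and A; loses to E → score 4.
A: beats C and B; loses to E, D, and F → score 2.
E has the best pairwise record.

E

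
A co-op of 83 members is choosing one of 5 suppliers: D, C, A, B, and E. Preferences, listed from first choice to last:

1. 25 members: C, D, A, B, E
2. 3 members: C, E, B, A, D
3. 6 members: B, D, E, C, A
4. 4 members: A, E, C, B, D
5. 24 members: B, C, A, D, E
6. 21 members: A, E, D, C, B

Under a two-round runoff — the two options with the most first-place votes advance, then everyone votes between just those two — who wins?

Round 1 first-place votes: D 0, C 28, A 25, B 30, E 0.
B and C advance.
Runoff: B is preferred to C by 30 voters; C by 53.
C wins the runoff.

C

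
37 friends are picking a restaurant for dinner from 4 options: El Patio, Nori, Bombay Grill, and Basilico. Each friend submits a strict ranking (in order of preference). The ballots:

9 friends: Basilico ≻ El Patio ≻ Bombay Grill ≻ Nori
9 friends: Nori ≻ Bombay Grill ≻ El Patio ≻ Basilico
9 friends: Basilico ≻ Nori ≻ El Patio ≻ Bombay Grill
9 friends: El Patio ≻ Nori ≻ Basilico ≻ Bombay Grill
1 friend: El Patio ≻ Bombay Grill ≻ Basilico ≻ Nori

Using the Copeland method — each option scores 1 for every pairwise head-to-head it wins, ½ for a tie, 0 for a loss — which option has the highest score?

El Patio: beats Nori, Bombay Grill, and Basilico → score 3.
Nori: beats Bombay Grill; loses to El Patio and Basilico → score 1.
Bombay Grill: loses to El Patio, Nori, and Basilico → score 0.
Basilico: beats Nori and Bombay Grill; loses to El Patio → score 2.
El Patio has the best pairwise record.

El Patio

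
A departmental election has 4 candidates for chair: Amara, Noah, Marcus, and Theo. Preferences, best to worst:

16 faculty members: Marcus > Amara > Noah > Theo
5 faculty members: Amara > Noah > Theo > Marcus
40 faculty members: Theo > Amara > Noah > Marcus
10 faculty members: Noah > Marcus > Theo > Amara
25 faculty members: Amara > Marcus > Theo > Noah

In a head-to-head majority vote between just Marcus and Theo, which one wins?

Voters preferring Marcus to Theo: 51; preferring Theo to Marcus: 45.
Marcus wins the head-to-head.

Marcus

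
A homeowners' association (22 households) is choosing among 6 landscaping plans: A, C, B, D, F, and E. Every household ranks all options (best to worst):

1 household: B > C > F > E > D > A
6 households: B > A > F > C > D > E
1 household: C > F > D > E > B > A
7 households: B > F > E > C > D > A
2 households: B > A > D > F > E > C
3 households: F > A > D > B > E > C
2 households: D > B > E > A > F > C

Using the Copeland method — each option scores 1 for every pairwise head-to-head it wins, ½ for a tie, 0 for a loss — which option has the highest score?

B

A: beats C; ties D and E; loses to B and F → score 2.
C: beats D; loses to A, B, F, and E → score 1.
B: beats A, C, D, F, and E → score 5.
D: beats E; ties A; loses to C, B, and F → score 1.5.
F: beats A, C, D, and E; loses to B → score 4.
E: beats C; ties A; loses to B, D, and F → score 1.5.
B has the best pairwise record.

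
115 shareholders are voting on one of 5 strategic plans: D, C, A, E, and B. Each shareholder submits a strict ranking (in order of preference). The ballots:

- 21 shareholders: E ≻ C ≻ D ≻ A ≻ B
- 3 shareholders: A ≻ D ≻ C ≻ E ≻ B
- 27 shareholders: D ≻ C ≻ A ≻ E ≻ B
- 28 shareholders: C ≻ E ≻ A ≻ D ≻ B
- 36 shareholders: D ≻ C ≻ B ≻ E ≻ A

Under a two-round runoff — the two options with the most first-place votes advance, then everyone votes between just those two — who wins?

D

Round 1 first-place votes: D 63, C 28, A 3, E 21, B 0.
D and C advance.
Runoff: D is preferred to C by 66 voters; C by 49.
D wins the runoff.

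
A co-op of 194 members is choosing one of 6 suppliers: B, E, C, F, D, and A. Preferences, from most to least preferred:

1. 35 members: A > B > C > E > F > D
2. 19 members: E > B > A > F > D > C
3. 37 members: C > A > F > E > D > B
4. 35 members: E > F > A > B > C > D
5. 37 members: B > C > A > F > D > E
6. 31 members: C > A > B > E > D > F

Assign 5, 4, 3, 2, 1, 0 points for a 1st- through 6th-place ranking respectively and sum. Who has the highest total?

A

B: 35·4 + 19·4 + 37·0 + 35·2 + 37·5 + 31·3 = 564
E: 35·2 + 19·5 + 37·2 + 35·5 + 37·0 + 31·2 = 476
C: 35·3 + 19·0 + 37·5 + 35·1 + 37·4 + 31·5 = 628
F: 35·1 + 19·2 + 37·3 + 35·4 + 37·2 + 31·0 = 398
D: 35·0 + 19·1 + 37·1 + 35·0 + 37·1 + 31·1 = 124
A: 35·5 + 19·3 + 37·4 + 35·3 + 37·3 + 31·4 = 720
A has the highest Borda score (720).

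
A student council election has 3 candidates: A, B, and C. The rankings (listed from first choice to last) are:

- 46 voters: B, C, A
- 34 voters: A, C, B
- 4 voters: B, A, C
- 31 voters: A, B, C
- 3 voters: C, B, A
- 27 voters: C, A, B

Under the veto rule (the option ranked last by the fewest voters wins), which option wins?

Last-place votes: A 49, B 61, C 35.
C is ranked last by the fewest voters, so C wins.

C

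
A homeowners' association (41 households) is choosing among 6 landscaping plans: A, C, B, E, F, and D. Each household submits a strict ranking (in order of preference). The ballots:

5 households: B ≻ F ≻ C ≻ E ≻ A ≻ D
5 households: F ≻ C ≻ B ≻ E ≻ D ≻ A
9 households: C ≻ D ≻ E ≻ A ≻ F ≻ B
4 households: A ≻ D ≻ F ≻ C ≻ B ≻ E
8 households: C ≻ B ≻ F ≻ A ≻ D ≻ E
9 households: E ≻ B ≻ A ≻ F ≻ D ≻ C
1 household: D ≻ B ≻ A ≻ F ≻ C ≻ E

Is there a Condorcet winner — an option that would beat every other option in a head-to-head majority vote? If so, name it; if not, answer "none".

Checking pairwise contests:
C beats A 27–14.
F beats C 24–17.
C beats B 26–15.
C beats E 32–9.
A beats F 23–18.
A beats D 26–15.
Every option loses at least one head-to-head, so there is no Condorcet winner.

none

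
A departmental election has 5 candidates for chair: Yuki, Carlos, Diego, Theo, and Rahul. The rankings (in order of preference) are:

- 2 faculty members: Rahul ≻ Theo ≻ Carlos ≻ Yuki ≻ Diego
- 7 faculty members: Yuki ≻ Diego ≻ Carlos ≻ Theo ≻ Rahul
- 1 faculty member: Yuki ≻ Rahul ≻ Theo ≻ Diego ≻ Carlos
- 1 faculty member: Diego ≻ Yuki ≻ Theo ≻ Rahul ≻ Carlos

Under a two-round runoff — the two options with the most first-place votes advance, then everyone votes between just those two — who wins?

Round 1 first-place votes: Yuki 8, Carlos 0, Diego 1, Theo 0, Rahul 2.
Yuki and Rahul advance.
Runoff: Yuki is preferred to Rahul by 9 voters; Rahul by 2.
Yuki wins the runoff.

Yuki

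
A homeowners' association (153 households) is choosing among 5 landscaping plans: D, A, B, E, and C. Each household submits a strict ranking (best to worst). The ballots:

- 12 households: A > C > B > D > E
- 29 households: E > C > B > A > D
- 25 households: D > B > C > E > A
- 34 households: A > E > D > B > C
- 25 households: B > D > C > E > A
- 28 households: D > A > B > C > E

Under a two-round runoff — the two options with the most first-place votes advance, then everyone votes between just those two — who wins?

D

Round 1 first-place votes: D 53, A 46, B 25, E 29, C 0.
D and A advance.
Runoff: D is preferred to A by 78 voters; A by 75.
D wins the runoff.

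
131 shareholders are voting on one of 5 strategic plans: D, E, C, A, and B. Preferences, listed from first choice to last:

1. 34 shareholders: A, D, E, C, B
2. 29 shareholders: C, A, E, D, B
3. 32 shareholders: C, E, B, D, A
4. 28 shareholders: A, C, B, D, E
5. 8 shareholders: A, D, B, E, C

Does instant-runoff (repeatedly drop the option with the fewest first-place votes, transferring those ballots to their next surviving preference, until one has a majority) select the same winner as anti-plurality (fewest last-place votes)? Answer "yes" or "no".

no

Instant-runoff — R1 D 0, E 0, C 61, A 70, B 0 (A winner). Winner: A.
Anti-plurality — last-place votes: D 0, E 28, C 8, A 32, B 63. Winner: D.
The two methods disagree.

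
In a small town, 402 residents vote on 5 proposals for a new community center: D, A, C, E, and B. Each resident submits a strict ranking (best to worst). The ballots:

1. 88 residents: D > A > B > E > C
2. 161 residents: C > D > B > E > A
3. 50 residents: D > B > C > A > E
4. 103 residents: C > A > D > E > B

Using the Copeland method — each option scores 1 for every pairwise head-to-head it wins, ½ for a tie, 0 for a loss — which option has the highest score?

D: beats A, E, and B; loses to C → score 3.
A: beats E; loses to D, C, and B → score 1.
C: beats D, A, E, and B → score 4.
E: loses to D, A, C, and B → score 0.
B: beats A and E; loses to D and C → score 2.
C has the best pairwise record.

C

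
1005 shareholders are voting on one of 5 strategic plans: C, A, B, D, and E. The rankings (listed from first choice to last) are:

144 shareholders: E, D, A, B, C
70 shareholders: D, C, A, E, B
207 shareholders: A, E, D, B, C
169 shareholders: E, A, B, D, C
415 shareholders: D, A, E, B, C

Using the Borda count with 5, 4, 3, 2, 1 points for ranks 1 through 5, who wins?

A

C: 144·1 + 70·4 + 207·1 + 169·1 + 415·1 = 1215
A: 144·3 + 70·3 + 207·5 + 169·4 + 415·4 = 4013
B: 144·2 + 70·1 + 207·2 + 169·3 + 415·2 = 2109
D: 144·4 + 70·5 + 207·3 + 169·2 + 415·5 = 3960
E: 144·5 + 70·2 + 207·4 + 169·5 + 415·3 = 3778
A has the highest Borda score (4013).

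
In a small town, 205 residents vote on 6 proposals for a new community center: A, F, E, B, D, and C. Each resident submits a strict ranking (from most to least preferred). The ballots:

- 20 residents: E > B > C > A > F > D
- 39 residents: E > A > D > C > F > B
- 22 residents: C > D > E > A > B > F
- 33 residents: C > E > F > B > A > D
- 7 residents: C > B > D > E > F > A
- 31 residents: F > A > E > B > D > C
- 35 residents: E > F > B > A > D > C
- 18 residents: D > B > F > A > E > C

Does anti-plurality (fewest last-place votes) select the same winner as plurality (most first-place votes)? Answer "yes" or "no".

yes

Anti-plurality — last-place votes: A 7, F 22, E 0, B 39, D 53, C 84. Winner: E.
Plurality — first-place votes: A 0, F 31, E 94, B 0, D 18, C 62. Winner: E.
The two methods agree.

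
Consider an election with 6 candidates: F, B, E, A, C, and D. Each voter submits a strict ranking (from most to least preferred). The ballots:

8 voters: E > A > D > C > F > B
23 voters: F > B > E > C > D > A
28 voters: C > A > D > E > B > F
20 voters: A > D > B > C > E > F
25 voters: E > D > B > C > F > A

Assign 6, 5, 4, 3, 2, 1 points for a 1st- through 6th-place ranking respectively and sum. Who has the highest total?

D

F: 8·2 + 23·6 + 28·1 + 20·1 + 25·2 = 252
B: 8·1 + 23·5 + 28·2 + 20·4 + 25·4 = 359
E: 8·6 + 23·4 + 28·3 + 20·2 + 25·6 = 414
A: 8·5 + 23·1 + 28·5 + 20·6 + 25·1 = 348
C: 8·3 + 23·3 + 28·6 + 20·3 + 25·3 = 396
D: 8·4 + 23·2 + 28·4 + 20·5 + 25·5 = 415
D has the highest Borda score (415).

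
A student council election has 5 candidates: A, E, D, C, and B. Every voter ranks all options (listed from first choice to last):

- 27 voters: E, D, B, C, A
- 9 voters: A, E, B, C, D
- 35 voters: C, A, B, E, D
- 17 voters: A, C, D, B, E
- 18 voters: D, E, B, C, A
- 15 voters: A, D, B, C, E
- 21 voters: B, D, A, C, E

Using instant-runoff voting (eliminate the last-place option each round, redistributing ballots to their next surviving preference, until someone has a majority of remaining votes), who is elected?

A

Round 1: A 41, E 27, D 18, C 35, B 21. Eliminate D.
Round 2: A 41, E 45, C 35, B 21. Eliminate B.
Round 3: A 62, E 45, C 35. Eliminate C.
Round 4: A 97, E 45. A has a majority.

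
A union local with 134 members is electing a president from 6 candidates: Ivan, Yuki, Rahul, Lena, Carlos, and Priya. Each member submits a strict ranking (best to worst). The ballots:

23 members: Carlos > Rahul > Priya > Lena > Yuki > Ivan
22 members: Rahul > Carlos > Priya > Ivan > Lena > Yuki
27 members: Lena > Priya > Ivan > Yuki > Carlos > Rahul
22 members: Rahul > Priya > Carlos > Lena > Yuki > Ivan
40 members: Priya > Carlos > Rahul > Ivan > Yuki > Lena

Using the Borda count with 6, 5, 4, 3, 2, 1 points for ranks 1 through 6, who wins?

Ivan: 23·1 + 22·3 + 27·4 + 22·1 + 40·3 = 339
Yuki: 23·2 + 22·1 + 27·3 + 22·2 + 40·2 = 273
Rahul: 23·5 + 22·6 + 27·1 + 22·6 + 40·4 = 566
Lena: 23·3 + 22·2 + 27·6 + 22·3 + 40·1 = 381
Carlos: 23·6 + 22·5 + 27·2 + 22·4 + 40·5 = 590
Priya: 23·4 + 22·4 + 27·5 + 22·5 + 40·6 = 665
Priya has the highest Borda score (665).

Priya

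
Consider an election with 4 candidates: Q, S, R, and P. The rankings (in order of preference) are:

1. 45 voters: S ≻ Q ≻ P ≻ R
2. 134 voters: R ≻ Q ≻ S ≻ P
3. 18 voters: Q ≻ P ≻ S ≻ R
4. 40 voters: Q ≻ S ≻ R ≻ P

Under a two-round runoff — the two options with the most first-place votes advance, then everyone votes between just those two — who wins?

R

Round 1 first-place votes: Q 58, S 45, R 134, P 0.
R and Q advance.
Runoff: R is preferred to Q by 134 voters; Q by 103.
R wins the runoff.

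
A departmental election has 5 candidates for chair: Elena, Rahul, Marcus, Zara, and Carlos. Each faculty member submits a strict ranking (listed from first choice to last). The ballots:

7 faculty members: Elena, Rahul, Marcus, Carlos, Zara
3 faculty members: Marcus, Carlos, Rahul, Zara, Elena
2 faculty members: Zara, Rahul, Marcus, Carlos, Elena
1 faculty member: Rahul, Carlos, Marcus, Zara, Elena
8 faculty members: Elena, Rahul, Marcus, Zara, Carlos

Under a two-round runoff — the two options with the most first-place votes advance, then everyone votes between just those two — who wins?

Elena

Round 1 first-place votes: Elena 15, Rahul 1, Marcus 3, Zara 2, Carlos 0.
Elena and Marcus advance.
Runoff: Elena is preferred to Marcus by 15 voters; Marcus by 6.
Elena wins the runoff.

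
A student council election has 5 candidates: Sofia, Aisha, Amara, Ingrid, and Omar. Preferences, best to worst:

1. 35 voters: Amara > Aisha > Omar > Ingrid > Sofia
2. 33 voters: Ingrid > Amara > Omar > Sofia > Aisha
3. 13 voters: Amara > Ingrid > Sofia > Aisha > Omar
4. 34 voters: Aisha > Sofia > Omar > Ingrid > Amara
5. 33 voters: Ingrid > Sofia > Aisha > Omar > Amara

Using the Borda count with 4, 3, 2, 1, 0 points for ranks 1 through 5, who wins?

Sofia: 35·0 + 33·1 + 13·2 + 34·3 + 33·3 = 260
Aisha: 35·3 + 33·0 + 13·1 + 34·4 + 33·2 = 320
Amara: 35·4 + 33·3 + 13·4 + 34·0 + 33·0 = 291
Ingrid: 35·1 + 33·4 + 13·3 + 34·1 + 33·4 = 372
Omar: 35·2 + 33·2 + 13·0 + 34·2 + 33·1 = 237
Ingrid has the highest Borda score (372).

Ingrid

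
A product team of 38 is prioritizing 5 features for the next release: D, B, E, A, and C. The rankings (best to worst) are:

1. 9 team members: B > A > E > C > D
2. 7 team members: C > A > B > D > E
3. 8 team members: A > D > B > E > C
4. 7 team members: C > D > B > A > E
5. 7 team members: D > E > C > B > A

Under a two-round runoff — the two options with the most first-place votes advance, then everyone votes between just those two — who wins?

Round 1 first-place votes: D 7, B 9, E 0, A 8, C 14.
C and B advance.
Runoff: C is preferred to B by 21 voters; B by 17.
C wins the runoff.

C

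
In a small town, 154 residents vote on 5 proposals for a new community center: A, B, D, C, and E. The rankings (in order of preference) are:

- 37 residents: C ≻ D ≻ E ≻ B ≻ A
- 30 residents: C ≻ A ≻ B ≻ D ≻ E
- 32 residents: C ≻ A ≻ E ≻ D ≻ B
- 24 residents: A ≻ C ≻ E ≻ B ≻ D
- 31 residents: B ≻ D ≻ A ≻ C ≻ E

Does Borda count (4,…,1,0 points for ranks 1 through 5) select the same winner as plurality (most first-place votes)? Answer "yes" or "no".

yes

Borda — scores: A 344, B 245, D 266, C 499, E 186. Winner: C.
Plurality — first-place votes: A 24, B 31, D 0, C 99, E 0. Winner: C.
The two methods agree.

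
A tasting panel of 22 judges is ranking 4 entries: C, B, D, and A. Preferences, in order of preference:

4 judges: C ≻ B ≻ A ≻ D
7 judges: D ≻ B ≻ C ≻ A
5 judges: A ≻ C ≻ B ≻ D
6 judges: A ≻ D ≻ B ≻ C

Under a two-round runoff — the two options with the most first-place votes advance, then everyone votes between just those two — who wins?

A

Round 1 first-place votes: C 4, B 0, D 7, A 11.
A and D advance.
Runoff: A is preferred to D by 15 voters; D by 7.
A wins the runoff.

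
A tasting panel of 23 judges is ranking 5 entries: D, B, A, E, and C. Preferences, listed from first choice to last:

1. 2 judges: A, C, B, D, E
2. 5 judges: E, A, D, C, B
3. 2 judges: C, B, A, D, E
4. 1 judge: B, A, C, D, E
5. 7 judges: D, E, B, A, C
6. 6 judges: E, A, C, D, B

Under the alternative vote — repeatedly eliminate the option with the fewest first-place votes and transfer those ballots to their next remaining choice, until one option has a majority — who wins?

Round 1: D 7, B 1, A 2, E 11, C 2. Eliminate B.
Round 2: D 7, A 3, E 11, C 2. Eliminate C.
Round 3: D 7, A 5, E 11. Eliminate A.
Round 4: D 12, E 11. D has a majority.

D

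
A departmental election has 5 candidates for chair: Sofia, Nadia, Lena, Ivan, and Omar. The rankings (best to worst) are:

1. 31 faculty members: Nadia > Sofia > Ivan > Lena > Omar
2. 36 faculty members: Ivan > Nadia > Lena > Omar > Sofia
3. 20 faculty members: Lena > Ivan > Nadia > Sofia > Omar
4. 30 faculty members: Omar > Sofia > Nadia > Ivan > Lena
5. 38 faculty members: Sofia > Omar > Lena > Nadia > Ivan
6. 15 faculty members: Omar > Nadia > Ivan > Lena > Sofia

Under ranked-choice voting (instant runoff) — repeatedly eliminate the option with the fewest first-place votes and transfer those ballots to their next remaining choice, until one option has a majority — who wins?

Round 1: Sofia 38, Nadia 31, Lena 20, Ivan 36, Omar 45. Eliminate Lena.
Round 2: Sofia 38, Nadia 31, Ivan 56, Omar 45. Eliminate Nadia.
Round 3: Sofia 69, Ivan 56, Omar 45. Eliminate Omar.
Round 4: Sofia 99, Ivan 71. Sofia has a majority.

Sofia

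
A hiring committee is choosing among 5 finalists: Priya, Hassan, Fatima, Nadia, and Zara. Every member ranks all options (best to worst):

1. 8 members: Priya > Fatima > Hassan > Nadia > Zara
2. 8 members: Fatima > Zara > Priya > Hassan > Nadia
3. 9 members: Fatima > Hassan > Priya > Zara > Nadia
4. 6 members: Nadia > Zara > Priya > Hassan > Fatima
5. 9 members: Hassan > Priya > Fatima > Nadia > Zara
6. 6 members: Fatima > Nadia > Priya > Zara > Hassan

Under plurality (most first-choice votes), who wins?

Fatima

First-place votes: Priya 8, Hassan 9, Fatima 23, Nadia 6, Zara 0.
Fatima has the most first-place votes.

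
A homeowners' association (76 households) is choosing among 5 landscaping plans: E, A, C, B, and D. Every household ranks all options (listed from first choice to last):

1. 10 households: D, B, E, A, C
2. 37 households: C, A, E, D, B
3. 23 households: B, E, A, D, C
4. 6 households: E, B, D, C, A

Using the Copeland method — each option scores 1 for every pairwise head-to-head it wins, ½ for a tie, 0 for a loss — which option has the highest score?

E: beats A, C, B, and D → score 4.
A: beats D; loses to E, C, and B → score 1.
C: beats A; loses to E, B, and D → score 1.
B: beats A and C; loses to E and D → score 2.
D: beats C and B; loses to E and A → score 2.
E has the best pairwise record.

E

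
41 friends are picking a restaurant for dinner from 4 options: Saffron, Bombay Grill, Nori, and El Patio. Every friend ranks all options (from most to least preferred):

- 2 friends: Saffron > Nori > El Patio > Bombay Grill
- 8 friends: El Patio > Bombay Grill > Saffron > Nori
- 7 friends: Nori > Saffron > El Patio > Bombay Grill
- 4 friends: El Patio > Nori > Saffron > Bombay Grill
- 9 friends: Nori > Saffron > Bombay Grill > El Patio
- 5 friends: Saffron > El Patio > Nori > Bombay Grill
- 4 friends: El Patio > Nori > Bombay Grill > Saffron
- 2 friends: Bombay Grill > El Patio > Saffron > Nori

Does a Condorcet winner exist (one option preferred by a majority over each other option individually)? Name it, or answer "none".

none

Checking pairwise contests:
Nori beats Saffron 24–17.
Saffron beats Bombay Grill 27–14.
El Patio beats Nori 23–18.
Saffron beats El Patio 23–18.
Every option loses at least one head-to-head, so there is no Condorcet winner.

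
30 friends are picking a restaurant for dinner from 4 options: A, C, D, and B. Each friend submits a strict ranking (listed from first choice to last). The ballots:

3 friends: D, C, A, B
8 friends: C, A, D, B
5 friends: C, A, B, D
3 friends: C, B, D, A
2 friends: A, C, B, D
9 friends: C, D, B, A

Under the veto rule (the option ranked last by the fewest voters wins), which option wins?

Last-place votes: A 12, C 0, D 7, B 11.
C is ranked last by the fewest voters, so C wins.

C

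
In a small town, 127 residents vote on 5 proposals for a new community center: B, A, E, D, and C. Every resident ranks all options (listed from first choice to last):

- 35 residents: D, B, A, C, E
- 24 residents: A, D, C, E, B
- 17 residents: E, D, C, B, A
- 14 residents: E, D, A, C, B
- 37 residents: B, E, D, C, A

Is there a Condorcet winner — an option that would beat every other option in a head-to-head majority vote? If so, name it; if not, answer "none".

none

Checking pairwise contests:
D beats B 90–37.
B beats A 89–38.
B beats E 72–55.
E beats D 68–59.
B beats C 72–55.
Every option loses at least one head-to-head, so there is no Condorcet winner.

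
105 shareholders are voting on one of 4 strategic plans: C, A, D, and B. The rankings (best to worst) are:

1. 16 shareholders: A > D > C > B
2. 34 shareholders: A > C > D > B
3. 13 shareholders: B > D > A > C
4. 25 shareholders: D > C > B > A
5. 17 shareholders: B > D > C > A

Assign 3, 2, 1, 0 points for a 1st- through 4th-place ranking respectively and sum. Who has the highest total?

D

C: 16·1 + 34·2 + 13·0 + 25·2 + 17·1 = 151
A: 16·3 + 34·3 + 13·1 + 25·0 + 17·0 = 163
D: 16·2 + 34·1 + 13·2 + 25·3 + 17·2 = 201
B: 16·0 + 34·0 + 13·3 + 25·1 + 17·3 = 115
D has the highest Borda score (201).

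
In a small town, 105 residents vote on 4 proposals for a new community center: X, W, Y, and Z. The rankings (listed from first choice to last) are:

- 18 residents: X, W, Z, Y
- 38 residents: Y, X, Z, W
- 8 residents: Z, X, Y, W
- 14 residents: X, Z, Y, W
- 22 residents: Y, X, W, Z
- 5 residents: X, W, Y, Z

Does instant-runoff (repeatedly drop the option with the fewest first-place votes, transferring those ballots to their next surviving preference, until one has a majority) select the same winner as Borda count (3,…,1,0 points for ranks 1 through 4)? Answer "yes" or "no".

no

Instant-runoff — R1 X 37, W 0, Y 60, Z 8 (Y winner). Winner: Y.
Borda — scores: X 247, W 68, Y 207, Z 108. Winner: X.
The two methods disagree.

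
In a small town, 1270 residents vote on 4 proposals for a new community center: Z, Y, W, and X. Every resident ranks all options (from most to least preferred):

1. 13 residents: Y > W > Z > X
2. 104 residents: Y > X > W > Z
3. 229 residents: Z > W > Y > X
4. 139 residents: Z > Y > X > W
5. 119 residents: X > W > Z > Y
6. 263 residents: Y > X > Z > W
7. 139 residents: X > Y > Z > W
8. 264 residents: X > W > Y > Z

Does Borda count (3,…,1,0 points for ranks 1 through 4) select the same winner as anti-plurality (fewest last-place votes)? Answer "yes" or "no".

no

Borda — scores: Z 1638, Y 2189, W 1354, X 2439. Winner: X.
Anti-plurality — last-place votes: Z 368, Y 119, W 541, X 242. Winner: Y.
The two methods disagree.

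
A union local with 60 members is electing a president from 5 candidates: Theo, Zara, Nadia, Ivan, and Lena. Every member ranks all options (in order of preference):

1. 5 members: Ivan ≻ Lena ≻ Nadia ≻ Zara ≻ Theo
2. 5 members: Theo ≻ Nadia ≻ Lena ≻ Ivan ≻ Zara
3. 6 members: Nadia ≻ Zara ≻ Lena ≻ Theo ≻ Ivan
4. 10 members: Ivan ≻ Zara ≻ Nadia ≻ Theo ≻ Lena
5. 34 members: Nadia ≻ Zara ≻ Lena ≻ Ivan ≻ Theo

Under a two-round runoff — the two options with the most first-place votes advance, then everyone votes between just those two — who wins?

Round 1 first-place votes: Theo 5, Zara 0, Nadia 40, Ivan 15, Lena 0.
Nadia and Ivan advance.
Runoff: Nadia is preferred to Ivan by 45 voters; Ivan by 15.
Nadia wins the runoff.

Nadia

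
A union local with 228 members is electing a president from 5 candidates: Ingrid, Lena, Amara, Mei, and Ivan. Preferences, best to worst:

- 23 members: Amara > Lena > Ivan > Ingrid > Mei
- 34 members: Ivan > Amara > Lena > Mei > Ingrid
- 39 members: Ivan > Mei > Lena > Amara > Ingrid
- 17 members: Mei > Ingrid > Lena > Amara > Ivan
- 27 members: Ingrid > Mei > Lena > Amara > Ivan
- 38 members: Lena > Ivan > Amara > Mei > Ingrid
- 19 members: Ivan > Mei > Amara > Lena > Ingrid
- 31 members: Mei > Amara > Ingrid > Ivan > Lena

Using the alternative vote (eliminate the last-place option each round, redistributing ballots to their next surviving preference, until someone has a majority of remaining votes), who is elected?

Ivan

Round 1: Ingrid 27, Lena 38, Amara 23, Mei 48, Ivan 92. Eliminate Amara.
Round 2: Ingrid 27, Lena 61, Mei 48, Ivan 92. Eliminate Ingrid.
Round 3: Lena 61, Mei 75, Ivan 92. Eliminate Lena.
Round 4: Mei 75, Ivan 153. Ivan has a majority.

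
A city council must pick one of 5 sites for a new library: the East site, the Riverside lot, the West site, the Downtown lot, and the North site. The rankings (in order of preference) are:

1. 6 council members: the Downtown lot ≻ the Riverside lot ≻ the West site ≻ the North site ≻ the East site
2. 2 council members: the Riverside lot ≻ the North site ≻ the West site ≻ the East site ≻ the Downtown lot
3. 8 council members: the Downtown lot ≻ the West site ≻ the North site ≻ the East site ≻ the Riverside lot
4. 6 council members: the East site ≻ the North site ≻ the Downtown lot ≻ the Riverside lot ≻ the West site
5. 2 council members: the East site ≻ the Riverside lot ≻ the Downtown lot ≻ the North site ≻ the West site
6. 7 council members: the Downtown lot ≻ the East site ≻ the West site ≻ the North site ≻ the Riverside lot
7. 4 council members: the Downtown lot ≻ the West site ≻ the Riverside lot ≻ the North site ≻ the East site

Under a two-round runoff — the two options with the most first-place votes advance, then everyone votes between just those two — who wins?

Round 1 first-place votes: the East site 8, the Riverside lot 2, the West site 0, the Downtown lot 25, the North site 0.
the Downtown lot and the East site advance.
Runoff: the Downtown lot is preferred to the East site by 25 voters; the East site by 10.
the Downtown lot wins the runoff.

the Downtown lot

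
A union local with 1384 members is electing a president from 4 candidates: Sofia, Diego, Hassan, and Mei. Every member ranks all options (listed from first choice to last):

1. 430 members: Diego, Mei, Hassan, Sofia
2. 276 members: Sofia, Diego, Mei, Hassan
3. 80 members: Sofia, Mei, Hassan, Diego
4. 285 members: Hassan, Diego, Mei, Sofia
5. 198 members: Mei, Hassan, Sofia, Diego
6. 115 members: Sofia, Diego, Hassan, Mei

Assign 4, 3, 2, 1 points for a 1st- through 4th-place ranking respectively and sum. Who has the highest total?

Diego

Sofia: 430·1 + 276·4 + 80·4 + 285·1 + 198·2 + 115·4 = 2995
Diego: 430·4 + 276·3 + 80·1 + 285·3 + 198·1 + 115·3 = 4026
Hassan: 430·2 + 276·1 + 80·2 + 285·4 + 198·3 + 115·2 = 3260
Mei: 430·3 + 276·2 + 80·3 + 285·2 + 198·4 + 115·1 = 3559
Diego has the highest Borda score (4026).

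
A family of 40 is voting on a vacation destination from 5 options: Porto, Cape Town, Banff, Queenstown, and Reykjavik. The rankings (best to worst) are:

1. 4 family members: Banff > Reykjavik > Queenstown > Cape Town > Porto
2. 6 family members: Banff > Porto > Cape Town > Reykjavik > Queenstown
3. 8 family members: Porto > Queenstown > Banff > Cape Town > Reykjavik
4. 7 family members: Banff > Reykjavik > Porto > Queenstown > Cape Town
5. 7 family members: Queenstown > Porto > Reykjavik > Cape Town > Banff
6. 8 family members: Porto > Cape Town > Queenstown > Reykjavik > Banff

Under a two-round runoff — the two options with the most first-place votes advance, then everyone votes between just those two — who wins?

Round 1 first-place votes: Porto 16, Cape Town 0, Banff 17, Queenstown 7, Reykjavik 0.
Banff and Porto advance.
Runoff: Banff is preferred to Porto by 17 voters; Porto by 23.
Porto wins the runoff.

Porto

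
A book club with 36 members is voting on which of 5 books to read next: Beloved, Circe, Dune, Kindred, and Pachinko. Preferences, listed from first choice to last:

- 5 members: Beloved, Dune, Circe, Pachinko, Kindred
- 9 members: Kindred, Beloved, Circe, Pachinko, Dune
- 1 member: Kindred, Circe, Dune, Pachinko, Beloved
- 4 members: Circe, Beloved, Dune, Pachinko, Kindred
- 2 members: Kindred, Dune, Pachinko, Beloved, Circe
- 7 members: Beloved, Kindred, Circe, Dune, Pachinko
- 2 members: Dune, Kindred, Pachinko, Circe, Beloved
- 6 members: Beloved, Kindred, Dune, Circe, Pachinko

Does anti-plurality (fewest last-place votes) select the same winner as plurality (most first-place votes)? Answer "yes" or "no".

Anti-plurality — last-place votes: Beloved 3, Circe 2, Dune 9, Kindred 9, Pachinko 13. Winner: Circe.
Plurality — first-place votes: Beloved 18, Circe 4, Dune 2, Kindred 12, Pachinko 0. Winner: Beloved.
The two methods disagree.

no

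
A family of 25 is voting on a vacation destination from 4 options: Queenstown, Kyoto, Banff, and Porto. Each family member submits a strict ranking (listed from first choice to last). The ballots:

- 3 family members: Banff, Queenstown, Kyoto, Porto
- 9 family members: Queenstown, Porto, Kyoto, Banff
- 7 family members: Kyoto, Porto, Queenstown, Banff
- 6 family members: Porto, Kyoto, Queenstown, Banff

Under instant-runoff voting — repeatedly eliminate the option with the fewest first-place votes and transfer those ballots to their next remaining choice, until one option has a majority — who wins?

Round 1: Queenstown 9, Kyoto 7, Banff 3, Porto 6. Eliminate Banff.
Round 2: Queenstown 12, Kyoto 7, Porto 6. Eliminate Porto.
Round 3: Queenstown 12, Kyoto 13. Kyoto has a majority.

Kyoto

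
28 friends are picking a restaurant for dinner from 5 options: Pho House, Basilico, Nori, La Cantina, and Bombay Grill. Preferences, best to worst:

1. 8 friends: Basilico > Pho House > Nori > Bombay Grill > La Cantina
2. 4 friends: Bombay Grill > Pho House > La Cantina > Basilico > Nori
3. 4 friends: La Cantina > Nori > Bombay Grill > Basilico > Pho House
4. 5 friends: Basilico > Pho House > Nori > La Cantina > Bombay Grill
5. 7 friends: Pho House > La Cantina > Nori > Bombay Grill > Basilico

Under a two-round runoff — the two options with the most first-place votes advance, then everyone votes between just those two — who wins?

Basilico

Round 1 first-place votes: Pho House 7, Basilico 13, Nori 0, La Cantina 4, Bombay Grill 4.
Basilico and Pho House advance.
Runoff: Basilico is preferred to Pho House by 17 voters; Pho House by 11.
Basilico wins the runoff.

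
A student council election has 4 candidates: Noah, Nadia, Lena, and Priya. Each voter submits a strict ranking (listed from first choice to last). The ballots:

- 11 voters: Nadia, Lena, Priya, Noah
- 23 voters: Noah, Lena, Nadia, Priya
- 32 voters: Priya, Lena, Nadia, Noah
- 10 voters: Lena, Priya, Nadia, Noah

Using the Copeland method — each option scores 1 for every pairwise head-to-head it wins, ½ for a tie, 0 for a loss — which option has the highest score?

Noah: loses to Nadia, Lena, and Priya → score 0.
Nadia: beats Noah; loses to Lena and Priya → score 1.
Lena: beats Noah, Nadia, and Priya → score 3.
Priya: beats Noah and Nadia; loses to Lena → score 2.
Lena has the best pairwise record.

Lena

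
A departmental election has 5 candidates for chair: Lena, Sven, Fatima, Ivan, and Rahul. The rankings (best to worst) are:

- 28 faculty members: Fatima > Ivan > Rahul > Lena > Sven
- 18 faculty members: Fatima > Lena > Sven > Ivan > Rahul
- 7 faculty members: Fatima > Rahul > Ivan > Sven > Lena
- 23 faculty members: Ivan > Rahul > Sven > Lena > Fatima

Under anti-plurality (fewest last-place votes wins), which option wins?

Ivan

Last-place votes: Lena 7, Sven 28, Fatima 23, Ivan 0, Rahul 18.
Ivan is ranked last by the fewest voters, so Ivan wins.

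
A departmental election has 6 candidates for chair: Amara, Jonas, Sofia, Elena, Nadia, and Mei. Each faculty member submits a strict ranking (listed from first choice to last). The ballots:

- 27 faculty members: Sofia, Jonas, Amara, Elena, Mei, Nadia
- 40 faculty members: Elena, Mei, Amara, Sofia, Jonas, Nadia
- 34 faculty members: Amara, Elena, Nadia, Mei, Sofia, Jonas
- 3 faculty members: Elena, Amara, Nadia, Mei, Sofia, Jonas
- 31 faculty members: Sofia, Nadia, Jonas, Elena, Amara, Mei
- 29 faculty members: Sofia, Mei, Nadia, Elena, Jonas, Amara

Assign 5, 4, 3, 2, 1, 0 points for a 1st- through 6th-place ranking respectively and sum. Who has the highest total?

Amara: 27·3 + 40·3 + 34·5 + 3·4 + 31·1 + 29·0 = 414
Jonas: 27·4 + 40·1 + 34·0 + 3·0 + 31·3 + 29·1 = 270
Sofia: 27·5 + 40·2 + 34·1 + 3·1 + 31·5 + 29·5 = 552
Elena: 27·2 + 40·5 + 34·4 + 3·5 + 31·2 + 29·2 = 525
Nadia: 27·0 + 40·0 + 34·3 + 3·3 + 31·4 + 29·3 = 322
Mei: 27·1 + 40·4 + 34·2 + 3·2 + 31·0 + 29·4 = 377
Sofia has the highest Borda score (552).

Sofia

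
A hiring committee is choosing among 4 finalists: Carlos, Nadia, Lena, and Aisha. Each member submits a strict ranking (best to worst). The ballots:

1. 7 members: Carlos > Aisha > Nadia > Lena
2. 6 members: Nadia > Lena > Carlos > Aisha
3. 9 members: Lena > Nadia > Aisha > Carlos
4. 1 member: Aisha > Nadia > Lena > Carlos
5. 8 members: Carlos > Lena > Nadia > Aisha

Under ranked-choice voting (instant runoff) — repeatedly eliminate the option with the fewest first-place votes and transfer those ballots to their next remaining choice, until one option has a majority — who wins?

Round 1: Carlos 15, Nadia 6, Lena 9, Aisha 1. Eliminate Aisha.
Round 2: Carlos 15, Nadia 7, Lena 9. Eliminate Nadia.
Round 3: Carlos 15, Lena 16. Lena has a majority.

Lena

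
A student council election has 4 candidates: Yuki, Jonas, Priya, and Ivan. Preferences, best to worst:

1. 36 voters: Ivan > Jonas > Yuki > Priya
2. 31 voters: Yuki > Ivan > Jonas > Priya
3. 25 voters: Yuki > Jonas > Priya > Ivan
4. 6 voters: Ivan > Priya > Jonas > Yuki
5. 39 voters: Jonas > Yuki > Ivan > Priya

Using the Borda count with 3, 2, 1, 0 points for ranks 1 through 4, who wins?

Yuki

Yuki: 36·1 + 31·3 + 25·3 + 6·0 + 39·2 = 282
Jonas: 36·2 + 31·1 + 25·2 + 6·1 + 39·3 = 276
Priya: 36·0 + 31·0 + 25·1 + 6·2 + 39·0 = 37
Ivan: 36·3 + 31·2 + 25·0 + 6·3 + 39·1 = 227
Yuki has the highest Borda score (282).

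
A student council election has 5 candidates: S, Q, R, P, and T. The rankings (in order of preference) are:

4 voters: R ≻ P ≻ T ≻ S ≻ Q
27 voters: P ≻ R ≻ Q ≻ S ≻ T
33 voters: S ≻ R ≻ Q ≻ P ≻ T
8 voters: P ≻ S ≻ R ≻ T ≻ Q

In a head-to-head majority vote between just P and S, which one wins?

Voters preferring P to S: 39; preferring S to P: 33.
P wins the head-to-head.

P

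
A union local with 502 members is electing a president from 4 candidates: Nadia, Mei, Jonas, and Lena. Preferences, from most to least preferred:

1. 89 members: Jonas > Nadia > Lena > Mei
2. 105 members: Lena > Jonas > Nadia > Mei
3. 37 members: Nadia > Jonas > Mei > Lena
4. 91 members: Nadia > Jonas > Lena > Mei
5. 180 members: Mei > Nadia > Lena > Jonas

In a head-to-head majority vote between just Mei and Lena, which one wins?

Voters preferring Mei to Lena: 217; preferring Lena to Mei: 285.
Lena wins the head-to-head.

Lena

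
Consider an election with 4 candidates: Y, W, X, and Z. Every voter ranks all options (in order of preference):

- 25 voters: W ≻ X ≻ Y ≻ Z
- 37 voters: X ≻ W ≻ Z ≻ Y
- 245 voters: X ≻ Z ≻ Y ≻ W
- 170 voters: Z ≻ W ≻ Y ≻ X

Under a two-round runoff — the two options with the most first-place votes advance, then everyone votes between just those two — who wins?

Round 1 first-place votes: Y 0, W 25, X 282, Z 170.
X and Z advance.
Runoff: X is preferred to Z by 307 voters; Z by 170.
X wins the runoff.

X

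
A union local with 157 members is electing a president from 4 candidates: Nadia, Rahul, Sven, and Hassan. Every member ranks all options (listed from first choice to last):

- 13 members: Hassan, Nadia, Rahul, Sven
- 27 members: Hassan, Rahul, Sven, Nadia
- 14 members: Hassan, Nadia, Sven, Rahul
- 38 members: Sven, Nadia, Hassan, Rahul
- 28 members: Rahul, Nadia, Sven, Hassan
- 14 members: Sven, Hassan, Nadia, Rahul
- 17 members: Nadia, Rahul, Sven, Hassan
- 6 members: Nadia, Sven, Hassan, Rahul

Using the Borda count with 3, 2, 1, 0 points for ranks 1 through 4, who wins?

Nadia

Nadia: 13·2 + 27·0 + 14·2 + 38·2 + 28·2 + 14·1 + 17·3 + 6·3 = 269
Rahul: 13·1 + 27·2 + 14·0 + 38·0 + 28·3 + 14·0 + 17·2 + 6·0 = 185
Sven: 13·0 + 27·1 + 14·1 + 38·3 + 28·1 + 14·3 + 17·1 + 6·2 = 254
Hassan: 13·3 + 27·3 + 14·3 + 38·1 + 28·0 + 14·2 + 17·0 + 6·1 = 234
Nadia has the highest Borda score (269).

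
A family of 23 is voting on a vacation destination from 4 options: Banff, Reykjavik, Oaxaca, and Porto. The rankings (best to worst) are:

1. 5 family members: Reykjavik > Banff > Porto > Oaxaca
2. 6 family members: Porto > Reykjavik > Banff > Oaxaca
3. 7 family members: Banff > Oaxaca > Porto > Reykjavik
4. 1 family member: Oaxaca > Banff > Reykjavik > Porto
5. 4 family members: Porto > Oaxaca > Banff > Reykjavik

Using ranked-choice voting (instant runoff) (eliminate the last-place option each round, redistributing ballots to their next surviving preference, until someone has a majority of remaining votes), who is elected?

Banff

Round 1: Banff 7, Reykjavik 5, Oaxaca 1, Porto 10. Eliminate Oaxaca.
Round 2: Banff 8, Reykjavik 5, Porto 10. Eliminate Reykjavik.
Round 3: Banff 13, Porto 10. Banff has a majority.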